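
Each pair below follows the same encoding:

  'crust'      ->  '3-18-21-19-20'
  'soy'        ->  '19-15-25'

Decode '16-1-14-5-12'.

panel

c is letter #3 and maps to 3: an offset of 0. Each letter is replaced by its alphabet position (a=1, b=2, …, z=26).
Decoding 16-1-14-5-12: 16=p, 1=a, 14=n, 5=e, 12=l.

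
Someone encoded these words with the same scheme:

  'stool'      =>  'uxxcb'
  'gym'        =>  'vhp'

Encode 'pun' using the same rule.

Two steps: reverse the string, then apply a Caesar shift of +9.
On pun: reverse → nup; then shift: n+9=w, u+9=d, p+9=y.

wdy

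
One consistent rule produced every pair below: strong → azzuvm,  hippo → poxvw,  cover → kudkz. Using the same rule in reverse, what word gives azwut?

Shifts by position in strong: pos 0: s→a (+8), pos 1: t→z (+6), pos 2: r→z (+8), pos 3: o→u (+6) — repeating every 2. A repeating key of period 2 is used — shifts +8, +6 over and over.
Undoing it on azwut: a−8=s, z−6=t, w−8=o, u−6=o, t−8=l.

stool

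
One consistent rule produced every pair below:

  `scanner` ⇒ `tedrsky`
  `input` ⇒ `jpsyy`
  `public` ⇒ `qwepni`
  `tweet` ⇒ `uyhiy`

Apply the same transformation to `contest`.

dqqxjya

In scanner: s→t is +1, c→e is +2, a→d is +3, n→r is +4 — the shift increases by 1 each position. The shift increases by 1 at each position, starting from +1: 1, 2, 3, ….
For contest: c+1=d, o+2=q, n+3=q, t+4=x, e+5=j, s+6=y, t+7=a.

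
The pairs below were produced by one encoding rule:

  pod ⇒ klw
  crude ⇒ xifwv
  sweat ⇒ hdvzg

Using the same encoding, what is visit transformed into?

Each pair mirrors across the alphabet (p↔k, o↔l, d↔w): positions sum to 25. Letters are reflected about the middle of the alphabet (position → 25−position): Atbash.
For visit: v↔e, i↔r, s↔h, i↔r, t↔g.

erhrg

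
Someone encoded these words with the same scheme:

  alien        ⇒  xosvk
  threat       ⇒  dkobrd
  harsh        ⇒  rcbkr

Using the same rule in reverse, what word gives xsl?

The output letters match the input read backwards, each shifted +10: alien reversed is neila. Read the word backwards and shift each letter +10.
Reversing it on xsl: shift back: x−10=n, s−10=i, l−10=b → nib; then reverse → bin.

bin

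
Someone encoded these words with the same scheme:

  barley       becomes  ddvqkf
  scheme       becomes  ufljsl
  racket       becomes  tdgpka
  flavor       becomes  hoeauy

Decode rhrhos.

Each letter shifts forward by (position + 2), i.e. 2, 3, 4, … — the shift grows by one for each successive letter.
Undoing it on rhrhos: r−2=p, h−3=e, r−4=n, h−5=c, o−6=i, s−7=l.

pencil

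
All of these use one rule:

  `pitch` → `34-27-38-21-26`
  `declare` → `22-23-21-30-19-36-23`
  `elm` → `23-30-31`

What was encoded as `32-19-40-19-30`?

naval

p is letter #16 and maps to 34: an offset of 18. Each letter is replaced by its alphabet position (a=1..z=26) + 18.
Reversing it on 32-19-40-19-30: 32→(32−18)÷1=14=n, 19→(19−18)÷1=1=a, 40→(40−18)÷1=22=v, 19→(19−18)÷1=1=a, 30→(30−18)÷1=12=l.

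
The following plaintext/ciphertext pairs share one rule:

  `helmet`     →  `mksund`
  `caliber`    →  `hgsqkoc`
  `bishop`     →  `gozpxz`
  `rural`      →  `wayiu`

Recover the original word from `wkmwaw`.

In helmet: h→m is +5, e→k is +6, l→s is +7, m→u is +8 — the shift increases by 1 each position. Each letter shifts forward by (position + 5), i.e. 5, 6, 7, … — the shift grows by one for each successive letter.
Decoding wkmwaw: w−5=r, k−6=e, m−7=f, w−8=o, a−9=r, w−10=m.

reform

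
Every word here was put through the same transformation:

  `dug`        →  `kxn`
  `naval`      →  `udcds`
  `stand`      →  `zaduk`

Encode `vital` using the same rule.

The shift depends on letter class: consonant d→k is +7, but vowel u→x is +3. Vowels shift forward by 3 and consonants shift forward by 7.
For vital: v(cons)+7=c, i(vowel)+3=l, t(cons)+7=a, a(vowel)+3=d, l(cons)+7=s.

clads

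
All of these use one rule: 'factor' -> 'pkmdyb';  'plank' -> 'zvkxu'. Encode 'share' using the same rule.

Compare letters: f→p is +10, a→k is +10, c→m is +10 — a constant shift. It's a constant shift of +10 (ROT10).
For share: s+10=c, h+10=r, a+10=k, r+10=b, e+10=o.

crkbo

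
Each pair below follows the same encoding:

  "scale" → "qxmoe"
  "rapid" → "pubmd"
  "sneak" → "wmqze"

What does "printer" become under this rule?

The word is reversed, then every letter is shifted forward by 12.
On printer: reverse → retnirp; then shift: r+12=d, e+12=q, t+12=f, n+12=z, i+12=u, r+12=d, p+12=b.

dqfzudb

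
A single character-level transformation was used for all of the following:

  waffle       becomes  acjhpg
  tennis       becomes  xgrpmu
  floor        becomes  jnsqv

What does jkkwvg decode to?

figure

Shifts by position in waffle: pos 0: w→a (+4), pos 1: a→c (+2), pos 2: f→j (+4), pos 3: f→h (+2) — repeating every 2. A repeating key of period 2 is used — shifts +4, +2 over and over.
Decoding jkkwvg: j−4=f, k−2=i, k−4=g, w−2=u, v−4=r, g−2=e.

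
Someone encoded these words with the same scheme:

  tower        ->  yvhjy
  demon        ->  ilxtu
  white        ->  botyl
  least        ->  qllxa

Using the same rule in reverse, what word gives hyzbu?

crown

Shifts by position in tower: pos 0: t→y (+5), pos 1: o→v (+7), pos 2: w→h (+11), pos 3: e→j (+5), pos 4: r→y (+7) — repeating every 3. The shifts repeat in a cycle of length 3: positions 0,1,… shift by +5, +7, +11, then the pattern repeats.
Reversing it on hyzbu: h−5=c, y−7=r, z−11=o, b−5=w, u−7=n.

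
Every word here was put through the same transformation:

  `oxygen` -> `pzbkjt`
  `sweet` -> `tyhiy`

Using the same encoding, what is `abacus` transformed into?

In oxygen: o→p is +1, x→z is +2, y→b is +3, g→k is +4 — the shift increases by 1 each position. The shift increases by 1 at each position, starting from +1: 1, 2, 3, ….
For abacus: a+1=b, b+2=d, a+3=d, c+4=g, u+5=z, s+6=y.

bddgzy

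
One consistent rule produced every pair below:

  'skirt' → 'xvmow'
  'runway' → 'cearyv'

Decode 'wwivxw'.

stress

The output letters match the input read backwards, each shifted +4: skirt reversed is triks. Two steps: reverse the string, then apply a Caesar shift of +4.
Decoding wwivxw: shift back: w−4=s, w−4=s, i−4=e, v−4=r, x−4=t, w−4=s → sserts; then reverse → stress.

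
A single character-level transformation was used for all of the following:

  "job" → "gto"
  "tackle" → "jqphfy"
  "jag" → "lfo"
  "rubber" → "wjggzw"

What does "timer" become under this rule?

The output letters match the input read backwards, each shifted +5: job reversed is boj. The word is reversed, then every letter is shifted forward by 5.
For timer: reverse → remit; then shift: r+5=w, e+5=j, m+5=r, i+5=n, t+5=y.

wjrny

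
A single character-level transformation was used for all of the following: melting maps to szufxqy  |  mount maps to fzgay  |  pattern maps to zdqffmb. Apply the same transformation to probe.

qnadb

The output letters match the input read backwards, each shifted +12: melting reversed is gnitlem. Read the word backwards and shift each letter +12.
On probe: reverse → eborp; then shift: e+12=q, b+12=n, o+12=a, r+12=d, p+12=b.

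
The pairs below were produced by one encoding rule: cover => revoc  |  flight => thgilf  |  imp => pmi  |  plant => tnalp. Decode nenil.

linen

The output letters match the input read backwards: cover reversed is revoc. The word is simply reversed.
Decoding nenil: then reverse → linen.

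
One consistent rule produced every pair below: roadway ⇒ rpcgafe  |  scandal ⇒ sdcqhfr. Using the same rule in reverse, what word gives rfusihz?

respect

In roadway: r→r is +0, o→p is +1, a→c is +2, d→g is +3 — the shift increases by 1 each position. Each letter shifts forward by its position index (0, 1, 2, …) — the shift grows by one for each successive letter.
Undoing it on rfusihz: r−0=r, f−1=e, u−2=s, s−3=p, i−4=e, h−5=c, z−6=t.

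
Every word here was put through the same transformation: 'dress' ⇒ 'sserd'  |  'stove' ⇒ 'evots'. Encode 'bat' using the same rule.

tab

It's just the letters in reverse order.
Applying it to bat: reverse → tab.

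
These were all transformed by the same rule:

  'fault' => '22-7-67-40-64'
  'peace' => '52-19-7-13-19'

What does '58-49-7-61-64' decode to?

roast

f(#6)→22 and a(#1)→7: differences scale by 3, so n = 3·pos + 4. The formula is n = 3×(alphabet index, a=1) + 4.
Decoding 58-49-7-61-64: 58→(58−4)÷3=18=r, 49→(49−4)÷3=15=o, 7→(7−4)÷3=1=a, 61→(61−4)÷3=19=s, 64→(64−4)÷3=20=t.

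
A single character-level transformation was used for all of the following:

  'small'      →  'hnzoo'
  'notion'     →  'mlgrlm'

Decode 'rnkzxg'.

impact

Each pair mirrors across the alphabet (s↔h, m↔n, a↔z): positions sum to 25. Each letter is replaced by its mirror in the alphabet: a↔z, b↔y, c↔x, and so on (the Atbash cipher).
Decoding rnkzxg: r↔i, n↔m, k↔p, z↔a, x↔c, g↔t.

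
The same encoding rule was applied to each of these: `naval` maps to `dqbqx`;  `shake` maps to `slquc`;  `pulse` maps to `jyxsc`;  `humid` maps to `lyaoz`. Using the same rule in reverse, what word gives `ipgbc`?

n(13)→d(3) and a(0)→q(16) fit y≡3x+16 (mod 26); the inverse of 3 mod 26 is 9. Treating letters as 0–25, the rule is x ↦ 3x + 16 (mod 26).
Decoding ipgbc: i(8)→9·(8−16)≡6=g; p(15)→9·(15−16)≡17=r; g(6)→9·(6−16)≡14=o; b(1)→9·(1−16)≡21=v; c(2)→9·(2−16)≡4=e (all mod 26).

grove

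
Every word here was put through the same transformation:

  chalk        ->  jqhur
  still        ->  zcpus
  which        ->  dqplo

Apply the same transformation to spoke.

Shifts by position in chalk: pos 0: c→j (+7), pos 1: h→q (+9), pos 2: a→h (+7), pos 3: l→u (+9) — repeating every 2. A repeating key of period 2 is used — shifts +7, +9 over and over.
Applying it to spoke: s+7=z, p+9=y, o+7=v, k+9=t, e+7=l.

zyvtl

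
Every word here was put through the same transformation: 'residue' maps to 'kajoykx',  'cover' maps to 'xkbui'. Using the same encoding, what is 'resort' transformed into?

zxuykx

The output letters match the input read backwards, each shifted +6: residue reversed is eudiser. Two steps: reverse the string, then apply a Caesar shift of +6.
On resort: reverse → troser; then shift: t+6=z, r+6=x, o+6=u, s+6=y, e+6=k, r+6=x.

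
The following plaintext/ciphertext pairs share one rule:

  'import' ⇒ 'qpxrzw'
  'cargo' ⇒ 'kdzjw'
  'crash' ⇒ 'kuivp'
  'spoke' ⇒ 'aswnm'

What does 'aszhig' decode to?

It's a Vigenère-style cipher with numeric key [8,3]: position i shifts by key[i mod 2].
Reversing it on aszhig: a−8=s, s−3=p, z−8=r, h−3=e, i−8=a, g−3=d.

spread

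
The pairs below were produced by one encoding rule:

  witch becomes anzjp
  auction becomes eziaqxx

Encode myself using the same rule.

qdylto

In witch: w→a is +4, i→n is +5, t→z is +6, c→j is +7 — the shift increases by 1 each position. The shift increases by 1 at each position, starting from +4: 4, 5, 6, ….
On myself: m+4=q, y+5=d, s+6=y, e+7=l, l+8=t, f+9=o.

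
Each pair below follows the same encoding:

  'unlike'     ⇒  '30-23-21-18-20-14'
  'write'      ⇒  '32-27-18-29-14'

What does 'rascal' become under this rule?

27-10-28-12-10-21

The number is (letter's place in the alphabet, a=1) + 9.
Applying it to rascal: r=18→27, a=1→10, s=19→28, c=3→12, a=1→10, l=12→21.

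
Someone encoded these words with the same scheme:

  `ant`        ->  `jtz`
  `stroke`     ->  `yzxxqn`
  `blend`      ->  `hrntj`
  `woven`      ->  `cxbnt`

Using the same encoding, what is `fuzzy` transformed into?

Vowels shift forward by 9 and consonants shift forward by 6.
On fuzzy: f(cons)+6=l, u(vowel)+9=d, z(cons)+6=f, z(cons)+6=f, y(cons)+6=e.

ldffe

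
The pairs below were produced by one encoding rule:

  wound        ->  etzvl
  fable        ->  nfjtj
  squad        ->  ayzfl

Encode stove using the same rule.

The rule splits by letter class: vowels +5, consonants +8.
Applying it to stove: s(cons)+8=a, t(cons)+8=b, o(vowel)+5=t, v(cons)+8=d, e(vowel)+5=j.

abtdj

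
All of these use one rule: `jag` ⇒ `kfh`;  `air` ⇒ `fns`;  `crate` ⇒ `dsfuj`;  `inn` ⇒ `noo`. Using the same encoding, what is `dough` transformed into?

The shift depends on letter class: consonant j→k is +1, but vowel a→f is +5. Vowels shift forward by 5 and consonants shift forward by 1.
Applying it to dough: d(cons)+1=e, o(vowel)+5=t, u(vowel)+5=z, g(cons)+1=h, h(cons)+1=i.

etzhi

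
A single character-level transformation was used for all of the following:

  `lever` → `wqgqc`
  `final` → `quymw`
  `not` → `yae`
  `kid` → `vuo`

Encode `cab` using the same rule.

nmm

The shift depends on letter class: consonant l→w is +11, but vowel e→q is +12. Vowels shift forward by 12 and consonants shift forward by 11.
For cab: c(cons)+11=n, a(vowel)+12=m, b(cons)+11=m.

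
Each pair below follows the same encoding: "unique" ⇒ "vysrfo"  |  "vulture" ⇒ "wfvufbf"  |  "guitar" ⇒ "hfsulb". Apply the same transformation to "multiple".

Shifts by position in unique: pos 0: u→v (+1), pos 1: n→y (+11), pos 2: i→s (+10), pos 3: q→r (+1), pos 4: u→f (+11), pos 5: e→o (+10) — repeating every 3. A repeating key of period 3 is used — shifts +1, +11, +10 over and over.
For multiple: m+1=n, u+11=f, l+10=v, t+1=u, i+11=t, p+10=z, l+1=m, e+11=p.

nfvutzmp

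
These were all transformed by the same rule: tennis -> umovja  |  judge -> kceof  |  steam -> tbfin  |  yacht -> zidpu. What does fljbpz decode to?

editor

Shifts by position in tennis: pos 0: t→u (+1), pos 1: e→m (+8), pos 2: n→o (+1), pos 3: n→v (+8) — repeating every 2. The shifts repeat in a cycle of length 2: positions 0,1,… shift by +1, +8, then the pattern repeats.
Decoding fljbpz: f−1=e, l−8=d, j−1=i, b−8=t, p−1=o, z−8=r.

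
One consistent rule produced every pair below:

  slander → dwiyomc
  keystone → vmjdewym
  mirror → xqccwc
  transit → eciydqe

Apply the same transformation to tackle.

The shift depends on letter class: consonant s→d is +11, but vowel a→i is +8. Vowels shift forward by 8 and consonants shift forward by 11.
For tackle: t(cons)+11=e, a(vowel)+8=i, c(cons)+11=n, k(cons)+11=v, l(cons)+11=w, e(vowel)+8=m.

einvwm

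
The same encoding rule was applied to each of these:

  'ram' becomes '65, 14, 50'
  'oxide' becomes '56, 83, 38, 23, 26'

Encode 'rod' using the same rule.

65, 56, 23

r(#18)→65 and a(#1)→14: differences scale by 3, so n = 3·pos + 11. The formula is n = 3×(alphabet index, a=1) + 11.
Applying it to rod: r=18→65, o=15→56, d=4→23.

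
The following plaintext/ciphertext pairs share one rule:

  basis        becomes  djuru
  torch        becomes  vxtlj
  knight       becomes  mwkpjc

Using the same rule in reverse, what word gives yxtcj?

The shifts repeat in a cycle of length 2: positions 0,1,… shift by +2, +9, then the pattern repeats.
Decoding yxtcj: y−2=w, x−9=o, t−2=r, c−9=t, j−2=h.

worth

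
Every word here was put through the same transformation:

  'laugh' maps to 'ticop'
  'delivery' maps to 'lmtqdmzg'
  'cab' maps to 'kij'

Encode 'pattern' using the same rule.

Compare letters: l→t is +8, a→i is +8, u→c is +8 — a constant shift. This is a Caesar cipher with shift 8.
On pattern: p+8=x, a+8=i, t+8=b, t+8=b, e+8=m, r+8=z, n+8=v.

xibbmzv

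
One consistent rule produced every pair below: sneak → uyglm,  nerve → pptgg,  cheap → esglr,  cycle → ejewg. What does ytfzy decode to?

widow

Shifts by position in sneak: pos 0: s→u (+2), pos 1: n→y (+11), pos 2: e→g (+2), pos 3: a→l (+11) — repeating every 2. It's a Vigenère-style cipher with numeric key [2,11]: position i shifts by key[i mod 2].
Reversing it on ytfzy: y−2=w, t−11=i, f−2=d, z−11=o, y−2=w.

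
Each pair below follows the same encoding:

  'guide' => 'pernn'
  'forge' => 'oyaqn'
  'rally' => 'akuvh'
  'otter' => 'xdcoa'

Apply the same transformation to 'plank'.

Shifts by position in guide: pos 0: g→p (+9), pos 1: u→e (+10), pos 2: i→r (+9), pos 3: d→n (+10) — repeating every 2. It's a Vigenère-style cipher with numeric key [9,10]: position i shifts by key[i mod 2].
Applying it to plank: p+9=y, l+10=v, a+9=j, n+10=x, k+9=t.

yvjxt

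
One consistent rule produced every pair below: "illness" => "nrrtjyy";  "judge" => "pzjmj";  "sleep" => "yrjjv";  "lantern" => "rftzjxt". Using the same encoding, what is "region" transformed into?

The rule splits by letter class: vowels +5, consonants +6.
Applying it to region: r(cons)+6=x, e(vowel)+5=j, g(cons)+6=m, i(vowel)+5=n, o(vowel)+5=t, n(cons)+6=t.

xjmntt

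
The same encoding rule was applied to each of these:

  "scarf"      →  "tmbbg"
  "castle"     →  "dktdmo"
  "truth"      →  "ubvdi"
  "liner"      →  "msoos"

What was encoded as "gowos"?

fever

Shifts by position in scarf: pos 0: s→t (+1), pos 1: c→m (+10), pos 2: a→b (+1), pos 3: r→b (+10) — repeating every 2. It's a Vigenère-style cipher with numeric key [1,10]: position i shifts by key[i mod 2].
Undoing it on gowos: g−1=f, o−10=e, w−1=v, o−10=e, s−1=r.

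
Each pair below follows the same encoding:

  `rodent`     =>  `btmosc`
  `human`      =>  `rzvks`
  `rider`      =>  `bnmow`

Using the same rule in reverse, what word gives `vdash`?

lyric

Shifts by position in rodent: pos 0: r→b (+10), pos 1: o→t (+5), pos 2: d→m (+9), pos 3: e→o (+10), pos 4: n→s (+5), pos 5: t→c (+9) — repeating every 3. The shifts repeat in a cycle of length 3: positions 0,1,… shift by +10, +5, +9, then the pattern repeats.
Undoing it on vdash: v−10=l, d−5=y, a−9=r, s−10=i, h−5=c.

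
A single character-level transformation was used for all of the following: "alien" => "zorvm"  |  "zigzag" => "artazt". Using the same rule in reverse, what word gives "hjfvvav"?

Letters are reflected about the middle of the alphabet (position → 25−position): Atbash.
Reversing it on hjfvvav: h↔s, j↔q, f↔u, v↔e, v↔e, a↔z, v↔e.

squeeze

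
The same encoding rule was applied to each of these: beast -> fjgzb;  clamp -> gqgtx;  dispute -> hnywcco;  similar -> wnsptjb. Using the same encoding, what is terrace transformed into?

Letter i (0-indexed) is shifted by i+4, so successive shifts are 4, 5, 6, ….
Applying it to terrace: t+4=x, e+5=j, r+6=x, r+7=y, a+8=i, c+9=l, e+10=o.

xjxyilo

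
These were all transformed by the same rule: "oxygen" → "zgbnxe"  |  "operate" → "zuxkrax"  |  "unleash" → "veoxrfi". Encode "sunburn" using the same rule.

fvemvke

Each letter's alphabet position (a=0..z=25) is mapped through 21·x+17 mod 26 — an affine cipher.
On sunburn: s(18)→21·18+17≡5=f; u(20)→21·20+17≡21=v; n(13)→21·13+17≡4=e; b(1)→21·1+17≡12=m; u(20)→21·20+17≡21=v; r(17)→21·17+17≡10=k; n(13)→21·13+17≡4=e (all mod 26).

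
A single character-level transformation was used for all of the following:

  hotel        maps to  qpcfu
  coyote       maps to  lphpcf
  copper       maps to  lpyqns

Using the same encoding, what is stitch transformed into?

buruli

Shifts by position in hotel: pos 0: h→q (+9), pos 1: o→p (+1), pos 2: t→c (+9), pos 3: e→f (+1) — repeating every 2. It's a Vigenère-style cipher with numeric key [9,1]: position i shifts by key[i mod 2].
On stitch: s+9=b, t+1=u, i+9=r, t+1=u, c+9=l, h+1=i.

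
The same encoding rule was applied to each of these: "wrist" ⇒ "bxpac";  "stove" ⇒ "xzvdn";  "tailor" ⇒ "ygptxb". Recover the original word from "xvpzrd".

spirit

Letter i (0-indexed) is shifted by i+5, so successive shifts are 5, 6, 7, ….
Reversing it on xvpzrd: x−5=s, v−6=p, p−7=i, z−8=r, r−9=i, d−10=t.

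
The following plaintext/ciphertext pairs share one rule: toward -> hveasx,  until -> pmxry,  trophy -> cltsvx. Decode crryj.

Read the word backwards and shift each letter +4.
Undoing it on crryj: shift back: c−4=y, r−4=n, r−4=n, y−4=u, j−4=f → ynnuf; then reverse → funny.

funny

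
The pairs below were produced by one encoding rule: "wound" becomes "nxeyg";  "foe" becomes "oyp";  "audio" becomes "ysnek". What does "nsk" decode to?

The output letters match the input read backwards, each shifted +10: wound reversed is dnuow. Read the word backwards and shift each letter +10.
Decoding nsk: shift back: n−10=d, s−10=i, k−10=a → dia; then reverse → aid.

aid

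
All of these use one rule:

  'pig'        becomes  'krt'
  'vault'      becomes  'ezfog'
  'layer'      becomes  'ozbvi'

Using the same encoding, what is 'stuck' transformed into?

Each pair mirrors across the alphabet (p↔k, i↔r, g↔t): positions sum to 25. Each letter is replaced by its mirror in the alphabet: a↔z, b↔y, c↔x, and so on (the Atbash cipher).
Applying it to stuck: s↔h, t↔g, u↔f, c↔x, k↔p.

hgfxp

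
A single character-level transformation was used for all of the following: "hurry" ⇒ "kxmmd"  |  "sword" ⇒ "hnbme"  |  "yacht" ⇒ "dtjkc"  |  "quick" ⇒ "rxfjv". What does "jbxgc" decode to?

count

Each letter's alphabet position (a=0..z=25) is mapped through 21·x+19 mod 26 — an affine cipher.
Undoing it on jbxgc: j(9)→5·(9−19)≡2=c; b(1)→5·(1−19)≡14=o; x(23)→5·(23−19)≡20=u; g(6)→5·(6−19)≡13=n; c(2)→5·(2−19)≡19=t (all mod 26).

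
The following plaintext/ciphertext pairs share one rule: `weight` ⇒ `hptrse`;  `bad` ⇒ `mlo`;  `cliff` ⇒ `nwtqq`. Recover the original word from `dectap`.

stripe

Each letter is shifted forward by 11 in the alphabet (a Caesar shift of +11).
Reversing it on dectap: d−11=s, e−11=t, c−11=r, t−11=i, a−11=p, p−11=e.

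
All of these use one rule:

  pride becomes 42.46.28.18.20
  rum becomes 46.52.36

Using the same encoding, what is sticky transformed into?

p(#16)→42 and r(#18)→46: differences scale by 2, so n = 2·pos + 10. Each letter becomes 2×(its alphabet position, a=1..z=26) + 10.
For sticky: s=19→48, t=20→50, i=9→28, c=3→16, k=11→32, y=25→60.

48.50.28.16.32.60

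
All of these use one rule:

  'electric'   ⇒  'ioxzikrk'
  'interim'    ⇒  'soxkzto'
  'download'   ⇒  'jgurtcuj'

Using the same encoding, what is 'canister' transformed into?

xkzyotgi

The output letters match the input read backwards, each shifted +6: electric reversed is cirtcele. Two steps: reverse the string, then apply a Caesar shift of +6.
For canister: reverse → retsinac; then shift: r+6=x, e+6=k, t+6=z, s+6=y, i+6=o, n+6=t, a+6=g, c+6=i.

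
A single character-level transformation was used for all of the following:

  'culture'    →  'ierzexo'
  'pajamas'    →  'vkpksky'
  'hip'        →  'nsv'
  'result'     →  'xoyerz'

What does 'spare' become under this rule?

The shift depends on letter class: consonant c→i is +6, but vowel u→e is +10. Vowels shift forward by 10 and consonants shift forward by 6.
Applying it to spare: s(cons)+6=y, p(cons)+6=v, a(vowel)+10=k, r(cons)+6=x, e(vowel)+10=o.

yvkxo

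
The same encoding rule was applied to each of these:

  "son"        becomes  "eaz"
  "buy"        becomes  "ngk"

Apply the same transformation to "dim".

puy

Each letter is shifted forward by 12 in the alphabet (a Caesar shift of +12).
For dim: d+12=p, i+12=u, m+12=y.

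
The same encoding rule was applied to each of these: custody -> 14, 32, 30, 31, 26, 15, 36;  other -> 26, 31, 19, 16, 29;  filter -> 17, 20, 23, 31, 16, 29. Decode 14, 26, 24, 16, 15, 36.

c is letter #3 and maps to 14: an offset of 11. Each letter is replaced by its alphabet position (a=1..z=26) + 11.
Decoding 14, 26, 24, 16, 15, 36: 14→(14−11)÷1=3=c, 26→(26−11)÷1=15=o, 24→(24−11)÷1=13=m, 16→(16−11)÷1=5=e, 15→(15−11)÷1=4=d, 36→(36−11)÷1=25=y.

comedy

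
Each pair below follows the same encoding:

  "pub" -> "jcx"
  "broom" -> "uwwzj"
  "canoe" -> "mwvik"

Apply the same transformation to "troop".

xwwzb

The output letters match the input read backwards, each shifted +8: pub reversed is bup. The word is reversed, then every letter is shifted forward by 8.
For troop: reverse → poort; then shift: p+8=x, o+8=w, o+8=w, r+8=z, t+8=b.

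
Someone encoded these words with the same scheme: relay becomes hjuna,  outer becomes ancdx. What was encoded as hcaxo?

The output letters match the input read backwards, each shifted +9: relay reversed is yaler. The word is reversed, then every letter is shifted forward by 9.
Undoing it on hcaxo: shift back: h−9=y, c−9=t, a−9=r, x−9=o, o−9=f → ytrof; then reverse → forty.

forty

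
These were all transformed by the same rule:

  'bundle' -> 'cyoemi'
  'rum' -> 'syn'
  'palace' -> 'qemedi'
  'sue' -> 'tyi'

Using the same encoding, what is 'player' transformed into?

qmezis

Two shifts are in play — +4 for a/e/i/o/u, +1 for every other letter.
For player: p(cons)+1=q, l(cons)+1=m, a(vowel)+4=e, y(cons)+1=z, e(vowel)+4=i, r(cons)+1=s.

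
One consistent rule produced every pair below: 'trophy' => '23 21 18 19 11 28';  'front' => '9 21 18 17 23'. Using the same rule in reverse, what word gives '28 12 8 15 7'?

yield

t is letter #20 and maps to 23: an offset of 3. Letters become their 1-based position plus 3 (so a→4, b→5, …).
Decoding 28 12 8 15 7: 28→(28−3)÷1=25=y, 12→(12−3)÷1=9=i, 8→(8−3)÷1=5=e, 15→(15−3)÷1=12=l, 7→(7−3)÷1=4=d.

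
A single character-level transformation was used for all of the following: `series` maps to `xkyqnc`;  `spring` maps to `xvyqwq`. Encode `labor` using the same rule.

qgiwa

In series: s→x is +5, e→k is +6, r→y is +7, i→q is +8 — the shift increases by 1 each position. Letter i (0-indexed) is shifted by i+5, so successive shifts are 5, 6, 7, ….
Applying it to labor: l+5=q, a+6=g, b+7=i, o+8=w, r+9=a.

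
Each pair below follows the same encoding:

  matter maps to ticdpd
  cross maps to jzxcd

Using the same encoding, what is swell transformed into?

In matter: m→t is +7, a→i is +8, t→c is +9, t→d is +10 — the shift increases by 1 each position. The shift increases by 1 at each position, starting from +7: 7, 8, 9, ….
On swell: s+7=z, w+8=e, e+9=n, l+10=v, l+11=w.

zenvw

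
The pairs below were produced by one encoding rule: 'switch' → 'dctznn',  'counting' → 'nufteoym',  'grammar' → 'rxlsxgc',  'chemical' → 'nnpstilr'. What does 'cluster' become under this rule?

nrfyekc

Shifts by position in switch: pos 0: s→d (+11), pos 1: w→c (+6), pos 2: i→t (+11), pos 3: t→z (+6) — repeating every 2. It's a Vigenère-style cipher with numeric key [11,6]: position i shifts by key[i mod 2].
On cluster: c+11=n, l+6=r, u+11=f, s+6=y, t+11=e, e+6=k, r+11=c.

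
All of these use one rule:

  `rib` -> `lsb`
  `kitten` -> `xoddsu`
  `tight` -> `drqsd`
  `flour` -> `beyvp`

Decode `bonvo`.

elder

The output letters match the input read backwards, each shifted +10: rib reversed is bir. Two steps: reverse the string, then apply a Caesar shift of +10.
Reversing it on bonvo: shift back: b−10=r, o−10=e, n−10=d, v−10=l, o−10=e → redle; then reverse → elder.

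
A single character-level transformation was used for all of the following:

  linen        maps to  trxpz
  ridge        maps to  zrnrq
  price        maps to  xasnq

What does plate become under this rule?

xukeq

In linen: l→t is +8, i→r is +9, n→x is +10, e→p is +11 — the shift increases by 1 each position. Letter i (0-indexed) is shifted by i+8, so successive shifts are 8, 9, 10, ….
Applying it to plate: p+8=x, l+9=u, a+10=k, t+11=e, e+12=q.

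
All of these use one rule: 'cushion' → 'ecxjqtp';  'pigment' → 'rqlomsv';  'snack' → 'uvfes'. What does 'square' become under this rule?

Shifts by position in cushion: pos 0: c→e (+2), pos 1: u→c (+8), pos 2: s→x (+5), pos 3: h→j (+2), pos 4: i→q (+8), pos 5: o→t (+5) — repeating every 3. A repeating key of period 3 is used — shifts +2, +8, +5 over and over.
For square: s+2=u, q+8=y, u+5=z, a+2=c, r+8=z, e+5=j.

uyzczj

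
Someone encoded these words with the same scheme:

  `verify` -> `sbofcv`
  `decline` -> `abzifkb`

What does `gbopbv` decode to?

Compare letters: v→s is +23, e→b is +23, r→o is +23 — a constant shift. This is a Caesar cipher with shift 23.
Reversing it on gbopbv: g−23=j, b−23=e, o−23=r, p−23=s, b−23=e, v−23=y.

jersey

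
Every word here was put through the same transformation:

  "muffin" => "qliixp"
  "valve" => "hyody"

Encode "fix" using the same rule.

The word is reversed, then every letter is shifted forward by 3.
Applying it to fix: reverse → xif; then shift: x+3=a, i+3=l, f+3=i.

ali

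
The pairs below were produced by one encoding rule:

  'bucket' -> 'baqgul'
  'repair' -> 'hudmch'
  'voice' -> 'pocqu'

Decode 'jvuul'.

b(1)→b(1) and u(20)→a(0) fit y≡15x+12 (mod 26); the inverse of 15 mod 26 is 7. Treating letters as 0–25, the rule is x ↦ 15x + 12 (mod 26).
Reversing it on jvuul: j(9)→7·(9−12)≡5=f; v(21)→7·(21−12)≡11=l; u(20)→7·(20−12)≡4=e; u(20)→7·(20−12)≡4=e; l(11)→7·(11−12)≡19=t (all mod 26).

fleet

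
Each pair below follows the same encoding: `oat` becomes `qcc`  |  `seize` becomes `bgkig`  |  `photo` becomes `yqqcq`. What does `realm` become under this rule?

The shift depends on letter class: consonant t→c is +9, but vowel o→q is +2. The rule splits by letter class: vowels +2, consonants +9.
On realm: r(cons)+9=a, e(vowel)+2=g, a(vowel)+2=c, l(cons)+9=u, m(cons)+9=v.

agcuv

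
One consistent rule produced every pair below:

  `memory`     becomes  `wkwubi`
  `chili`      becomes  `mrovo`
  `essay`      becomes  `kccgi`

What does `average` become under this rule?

The shift depends on letter class: consonant m→w is +10, but vowel e→k is +6. Vowels shift forward by 6 and consonants shift forward by 10.
On average: a(vowel)+6=g, v(cons)+10=f, e(vowel)+6=k, r(cons)+10=b, a(vowel)+6=g, g(cons)+10=q, e(vowel)+6=k.

gfkbgqk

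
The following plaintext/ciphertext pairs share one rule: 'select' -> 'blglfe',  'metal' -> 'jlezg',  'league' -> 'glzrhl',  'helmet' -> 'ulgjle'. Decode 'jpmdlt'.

monkey

s(18)→b(1) and e(4)→l(11) fit y≡3x+25 (mod 26); the inverse of 3 mod 26 is 9. This is an affine cipher: with a=0,…,z=25, each position x becomes (3x+25) mod 26.
Undoing it on jpmdlt: j(9)→9·(9−25)≡12=m; p(15)→9·(15−25)≡14=o; m(12)→9·(12−25)≡13=n; d(3)→9·(3−25)≡10=k; l(11)→9·(11−25)≡4=e; t(19)→9·(19−25)≡24=y (all mod 26).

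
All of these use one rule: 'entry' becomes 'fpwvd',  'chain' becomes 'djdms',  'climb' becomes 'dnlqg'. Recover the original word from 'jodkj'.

In entry: e→f is +1, n→p is +2, t→w is +3, r→v is +4 — the shift increases by 1 each position. Each letter shifts forward by (position + 1), i.e. 1, 2, 3, … — the shift grows by one for each successive letter.
Undoing it on jodkj: j−1=i, o−2=m, d−3=a, k−4=g, j−5=e.

image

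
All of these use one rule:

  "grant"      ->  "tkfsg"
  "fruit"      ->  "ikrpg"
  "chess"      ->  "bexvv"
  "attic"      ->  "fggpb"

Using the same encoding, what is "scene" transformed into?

vbxsx

Each letter's alphabet position (a=0..z=25) is mapped through 11·x+5 mod 26 — an affine cipher.
On scene: s(18)→11·18+5≡21=v; c(2)→11·2+5≡1=b; e(4)→11·4+5≡23=x; n(13)→11·13+5≡18=s; e(4)→11·4+5≡23=x (all mod 26).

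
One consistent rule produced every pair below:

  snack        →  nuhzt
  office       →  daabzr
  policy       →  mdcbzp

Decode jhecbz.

Treating letters as 0–25, the rule is x ↦ 9x + 7 (mod 26).
Decoding jhecbz: j(9)→3·(9−7)≡6=g; h(7)→3·(7−7)≡0=a; e(4)→3·(4−7)≡17=r; c(2)→3·(2−7)≡11=l; b(1)→3·(1−7)≡8=i; z(25)→3·(25−7)≡2=c (all mod 26).

garlic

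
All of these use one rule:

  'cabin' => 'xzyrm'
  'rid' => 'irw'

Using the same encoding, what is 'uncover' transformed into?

Each pair mirrors across the alphabet (c↔x, a↔z, b↔y): positions sum to 25. Letters are reflected about the middle of the alphabet (position → 25−position): Atbash.
On uncover: u↔f, n↔m, c↔x, o↔l, v↔e, e↔v, r↔i.

fmxlevi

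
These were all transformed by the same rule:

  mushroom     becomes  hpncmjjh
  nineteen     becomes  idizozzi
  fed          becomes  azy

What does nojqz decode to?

stove

Each letter is shifted forward by 21 in the alphabet (a Caesar shift of +21).
Decoding nojqz: n−21=s, o−21=t, j−21=o, q−21=v, z−21=e.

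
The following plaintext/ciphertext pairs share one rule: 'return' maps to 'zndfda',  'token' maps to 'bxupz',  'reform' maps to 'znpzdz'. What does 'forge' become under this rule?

nxbrq

In return: r→z is +8, e→n is +9, t→d is +10, u→f is +11 — the shift increases by 1 each position. Letter i (0-indexed) is shifted by i+8, so successive shifts are 8, 9, 10, ….
For forge: f+8=n, o+9=x, r+10=b, g+11=r, e+12=q.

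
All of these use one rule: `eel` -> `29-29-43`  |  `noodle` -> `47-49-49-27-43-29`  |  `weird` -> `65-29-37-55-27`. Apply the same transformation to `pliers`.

e(#5)→29 and e(#5)→29: differences scale by 2, so n = 2·pos + 19. The formula is n = 2×(alphabet index, a=1) + 19.
For pliers: p=16→51, l=12→43, i=9→37, e=5→29, r=18→55, s=19→57.

51-43-37-29-55-57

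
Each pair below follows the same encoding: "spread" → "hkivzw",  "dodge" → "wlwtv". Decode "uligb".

This is the alphabet-reversal cipher (Atbash): a becomes z, b becomes y, etc.
Decoding uligb: u↔f, l↔o, i↔r, g↔t, b↔y.

forty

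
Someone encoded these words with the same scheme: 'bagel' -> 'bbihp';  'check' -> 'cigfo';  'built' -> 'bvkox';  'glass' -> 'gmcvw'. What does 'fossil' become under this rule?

Letter i (0-indexed) is shifted by i+0, so successive shifts are 0, 1, 2, ….
For fossil: f+0=f, o+1=p, s+2=u, s+3=v, i+4=m, l+5=q.

fpuvmq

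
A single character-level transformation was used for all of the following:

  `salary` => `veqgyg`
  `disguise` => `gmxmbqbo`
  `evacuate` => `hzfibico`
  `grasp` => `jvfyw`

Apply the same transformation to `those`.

wltyl

In salary: s→v is +3, a→e is +4, l→q is +5, a→g is +6 — the shift increases by 1 each position. Each letter shifts forward by (position + 3), i.e. 3, 4, 5, … — the shift grows by one for each successive letter.
Applying it to those: t+3=w, h+4=l, o+5=t, s+6=y, e+7=l.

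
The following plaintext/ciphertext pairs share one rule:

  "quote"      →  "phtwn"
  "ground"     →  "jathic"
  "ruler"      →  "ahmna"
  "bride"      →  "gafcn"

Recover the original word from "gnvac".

beard

q(16)→p(15) and u(20)→h(7) fit y≡11x+21 (mod 26); the inverse of 11 mod 26 is 19. Treating letters as 0–25, the rule is x ↦ 11x + 21 (mod 26).
Reversing it on gnvac: g(6)→19·(6−21)≡1=b; n(13)→19·(13−21)≡4=e; v(21)→19·(21−21)≡0=a; a(0)→19·(0−21)≡17=r; c(2)→19·(2−21)≡3=d (all mod 26).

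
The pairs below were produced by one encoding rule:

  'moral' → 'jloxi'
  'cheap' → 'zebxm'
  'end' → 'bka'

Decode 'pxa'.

Compare letters: m→j is +23, o→l is +23, r→o is +23 — a constant shift. Each letter is shifted forward by 23 in the alphabet (a Caesar shift of +23).
Undoing it on pxa: p−23=s, x−23=a, a−23=d.

sad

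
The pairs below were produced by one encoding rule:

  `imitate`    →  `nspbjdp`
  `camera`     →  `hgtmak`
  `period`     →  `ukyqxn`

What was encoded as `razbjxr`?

In imitate: i→n is +5, m→s is +6, i→p is +7, t→b is +8 — the shift increases by 1 each position. Letter i (0-indexed) is shifted by i+5, so successive shifts are 5, 6, 7, ….
Reversing it on razbjxr: r−5=m, a−6=u, z−7=s, b−8=t, j−9=a, x−10=n, r−11=g.

mustang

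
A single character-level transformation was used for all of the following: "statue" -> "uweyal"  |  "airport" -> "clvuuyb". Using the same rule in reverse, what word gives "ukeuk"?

shape

The shift increases by 1 at each position, starting from +2: 2, 3, 4, ….
Reversing it on ukeuk: u−2=s, k−3=h, e−4=a, u−5=p, k−6=e.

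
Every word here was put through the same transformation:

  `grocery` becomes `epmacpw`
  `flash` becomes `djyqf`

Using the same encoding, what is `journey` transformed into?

hmsplcw

Compare letters: g→e is +24, r→p is +24, o→m is +24 — a constant shift. It's a constant shift of +24 (ROT24).
For journey: j+24=h, o+24=m, u+24=s, r+24=p, n+24=l, e+24=c, y+24=w.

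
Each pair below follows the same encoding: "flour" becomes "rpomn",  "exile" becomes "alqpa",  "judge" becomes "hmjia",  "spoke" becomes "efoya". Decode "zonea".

f(5)→r(17) and l(11)→p(15) fit y≡17x+10 (mod 26); the inverse of 17 mod 26 is 23. Treating letters as 0–25, the rule is x ↦ 17x + 10 (mod 26).
Decoding zonea: z(25)→23·(25−10)≡7=h; o(14)→23·(14−10)≡14=o; n(13)→23·(13−10)≡17=r; e(4)→23·(4−10)≡18=s; a(0)→23·(0−10)≡4=e (all mod 26).

horse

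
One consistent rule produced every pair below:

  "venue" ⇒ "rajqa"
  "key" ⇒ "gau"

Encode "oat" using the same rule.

Compare letters: v→r is +22, e→a is +22, n→j is +22 — a constant shift. Every letter moves 22 places later in the alphabet, wrapping around z→a.
For oat: o+22=k, a+22=w, t+22=p.

kwp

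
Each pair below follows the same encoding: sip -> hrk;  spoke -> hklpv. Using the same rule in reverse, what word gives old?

Each pair mirrors across the alphabet (s↔h, i↔r, p↔k): positions sum to 25. This is the alphabet-reversal cipher (Atbash): a becomes z, b becomes y, etc.
Undoing it on old: o↔l, l↔o, d↔w.

low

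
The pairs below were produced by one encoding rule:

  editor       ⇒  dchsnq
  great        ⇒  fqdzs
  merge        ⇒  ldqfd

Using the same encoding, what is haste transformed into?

gzrsd

Compare letters: e→d is +25, d→c is +25, i→h is +25 — a constant shift. It's a constant shift of +25 (ROT25).
Applying it to haste: h+25=g, a+25=z, s+25=r, t+25=s, e+25=d.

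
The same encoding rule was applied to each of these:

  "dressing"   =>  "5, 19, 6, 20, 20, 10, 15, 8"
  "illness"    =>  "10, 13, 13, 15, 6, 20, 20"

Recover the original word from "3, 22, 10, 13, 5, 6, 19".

builder

Each letter is replaced by its alphabet position (a=1..z=26) + 1.
Undoing it on 3, 22, 10, 13, 5, 6, 19: 3→(3−1)÷1=2=b, 22→(22−1)÷1=21=u, 10→(10−1)÷1=9=i, 13→(13−1)÷1=12=l, 5→(5−1)÷1=4=d, 6→(6−1)÷1=5=e, 19→(19−1)÷1=18=r.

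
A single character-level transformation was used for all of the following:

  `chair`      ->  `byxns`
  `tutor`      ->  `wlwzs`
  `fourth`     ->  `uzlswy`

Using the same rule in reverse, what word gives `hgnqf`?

slide

c(2)→b(1) and h(7)→y(24) fit y≡15x+23 (mod 26); the inverse of 15 mod 26 is 7. This is an affine cipher: with a=0,…,z=25, each position x becomes (15x+23) mod 26.
Reversing it on hgnqf: h(7)→7·(7−23)≡18=s; g(6)→7·(6−23)≡11=l; n(13)→7·(13−23)≡8=i; q(16)→7·(16−23)≡3=d; f(5)→7·(5−23)≡4=e (all mod 26).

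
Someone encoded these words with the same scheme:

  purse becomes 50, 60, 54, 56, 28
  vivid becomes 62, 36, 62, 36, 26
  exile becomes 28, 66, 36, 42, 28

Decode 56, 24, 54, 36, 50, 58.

script

With a=1..z=26, the number is 2·pos + 18.
Reversing it on 56, 24, 54, 36, 50, 58: 56→(56−18)÷2=19=s, 24→(24−18)÷2=3=c, 54→(54−18)÷2=18=r, 36→(36−18)÷2=9=i, 50→(50−18)÷2=16=p, 58→(58−18)÷2=20=t.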